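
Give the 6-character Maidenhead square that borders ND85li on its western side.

Longitude subsquare l = 11; −1 → 10 = k.
The latitude characters are unchanged.

ND85ki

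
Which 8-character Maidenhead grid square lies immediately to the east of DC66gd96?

Longitude extended square 9; +1 → 10, wraps to 0, carry into subsquare.
Longitude subsquare g = 6; +1 → 7 = h.
The latitude characters are unchanged.

DC66hd06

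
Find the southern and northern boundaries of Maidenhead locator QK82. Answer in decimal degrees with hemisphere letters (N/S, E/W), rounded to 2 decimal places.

12.00° N, 13.00° N

Field Q=16, K=10: +16·20° lon, +10·10° lat → SW at lon 140°, lat 10°.
Square 8, 2: +8·2° lon, +2·1° lat → SW at lon 156°, lat 12°.
Cell spans 2° lon × 1° lat.
south 12.00° N, north 13.00° N.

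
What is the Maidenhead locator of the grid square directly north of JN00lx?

JN01la

Latitude subsquare x = 23; +1 → 24, wraps to 0 = a, carry into square.
Latitude square 0; +1 → 1.
The longitude characters are unchanged.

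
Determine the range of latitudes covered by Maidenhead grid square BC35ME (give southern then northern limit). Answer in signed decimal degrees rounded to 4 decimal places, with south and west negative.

-64.8333, -64.7917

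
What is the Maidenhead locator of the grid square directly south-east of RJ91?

Longitude square 9; +1 → 10, wraps to 0, carry into field.
Longitude field R = 17; +1 → 18, wraps to 0 = A, wrapping around the antimeridian.
Latitude square 1; −1 → 0.

AJ00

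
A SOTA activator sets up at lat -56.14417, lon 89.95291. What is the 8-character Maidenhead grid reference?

ND43xu45

Add 180° to longitude and 90° to latitude: 269.95291, 33.85583.
Field: 269.95291/20 → 13 → N, 33.85583/10 → 3 → D; chars ND.
Square: 9.95291/2 → 4, 3.85583/1 → 3; chars 43.
Subsquare: 1.95291/0.0833333 → 23 → x, 0.85583/0.0416667 → 20 → u; chars xu.
Extended square: 0.03624/0.00833333 → 4, 0.02250/0.00416667 → 5; chars 45.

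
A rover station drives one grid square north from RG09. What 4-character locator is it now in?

RH00

Latitude square 9; +1 → 10, wraps to 0, carry into field.
Latitude field G = 6; +1 → 7 = H.
The longitude characters are unchanged.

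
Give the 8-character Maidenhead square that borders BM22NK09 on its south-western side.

Longitude extended square 0; −1 → -1, wraps to 9, carry into subsquare.
Longitude subsquare n = 13; −1 → 12 = m.
Latitude extended square 9; −1 → 8.

BM22mk98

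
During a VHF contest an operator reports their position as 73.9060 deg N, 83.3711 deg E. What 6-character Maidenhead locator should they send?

NQ13qv

Add 180° to longitude and 90° to latitude: 263.3711, 163.9060.
Field: 263.3711/20 → 13 → N, 163.9060/10 → 16 → Q; chars NQ.
Square: 3.3711/2 → 1, 3.9060/1 → 3; chars 13.
Subsquare: 1.3711/0.0833333 → 16 → q, 0.9060/0.0416667 → 21 → v; chars qv.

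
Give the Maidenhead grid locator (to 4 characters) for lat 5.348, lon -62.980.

FJ85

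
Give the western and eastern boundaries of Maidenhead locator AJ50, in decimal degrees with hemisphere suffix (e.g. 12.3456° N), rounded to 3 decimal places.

Field A=0, J=9: +0·20° lon, +9·10° lat → SW at lon -180°, lat 0°.
Square 5, 0: +5·2° lon, +0·1° lat → SW at lon -170°, lat 0°.
Cell spans 2° lon × 1° lat.
west 170.000° W, east 168.000° W.

170.000° W, 168.000° W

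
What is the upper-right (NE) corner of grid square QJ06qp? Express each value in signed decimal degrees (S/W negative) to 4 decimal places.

Field Q=16, J=9: +16·20° lon, +9·10° lat → SW at lon 140°, lat 0°.
Square 0, 6: +0·2° lon, +6·1° lat → SW at lon 140°, lat 6°.
Subsquare q=16, p=15: +16·0.0833333° lon, +15·0.0416667° lat → SW at lon 141.333°, lat 6.625°.
Cell spans 0.0833333° lon × 0.0416667° lat. NE corner is SW corner plus one full cell.
latitude 6.6667, longitude 141.4167.

6.6667, 141.4167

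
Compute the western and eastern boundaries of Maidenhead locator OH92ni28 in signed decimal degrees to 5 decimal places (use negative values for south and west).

119.10000, 119.10833

Field O=14, H=7: +14·20° lon, +7·10° lat → SW at lon 100°, lat -20°.
Square 9, 2: +9·2° lon, +2·1° lat → SW at lon 118°, lat -18°.
Subsquare n=13, i=8: +13·0.0833333° lon, +8·0.0416667° lat → SW at lon 119.083°, lat -17.6667°.
Extended square 2, 8: +2·0.00833333° lon, +8·0.00416667° lat → SW at lon 119.1°, lat -17.6333°.
Cell spans 0.00833333° lon × 0.00416667° lat.
west 119.10000, east 119.10833.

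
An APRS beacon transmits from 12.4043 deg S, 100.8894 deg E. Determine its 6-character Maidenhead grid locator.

OH07ko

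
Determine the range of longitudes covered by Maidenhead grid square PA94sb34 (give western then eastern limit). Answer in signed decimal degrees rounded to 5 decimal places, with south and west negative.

139.52500, 139.53333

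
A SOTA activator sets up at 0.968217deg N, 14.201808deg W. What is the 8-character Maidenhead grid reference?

IJ20vx52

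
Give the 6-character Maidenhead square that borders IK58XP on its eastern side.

Longitude subsquare x = 23; +1 → 24, wraps to 0 = a, carry into square.
Longitude square 5; +1 → 6.
The latitude characters are unchanged.

IK68ap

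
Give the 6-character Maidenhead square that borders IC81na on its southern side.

IC80nx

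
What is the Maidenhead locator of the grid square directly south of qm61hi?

QM61hh

Latitude subsquare i = 8; −1 → 7 = h.
The longitude characters are unchanged.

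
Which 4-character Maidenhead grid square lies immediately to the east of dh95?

Longitude square 9; +1 → 10, wraps to 0, carry into field.
Longitude field D = 3; +1 → 4 = E.
The latitude characters are unchanged.

EH05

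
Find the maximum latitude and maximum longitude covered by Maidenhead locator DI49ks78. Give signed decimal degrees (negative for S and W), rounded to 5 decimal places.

-0.21250, -111.10000

Field D=3, I=8: +3·20° lon, +8·10° lat → SW at lon -120°, lat -10°.
Square 4, 9: +4·2° lon, +9·1° lat → SW at lon -112°, lat -1°.
Subsquare k=10, s=18: +10·0.0833333° lon, +18·0.0416667° lat → SW at lon -111.167°, lat -0.25°.
Extended square 7, 8: +7·0.00833333° lon, +8·0.00416667° lat → SW at lon -111.108°, lat -0.216667°.
Cell spans 0.00833333° lon × 0.00416667° lat. NE corner is SW corner plus one full cell.
latitude -0.21250, longitude -111.10000.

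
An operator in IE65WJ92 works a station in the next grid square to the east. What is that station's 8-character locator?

IE65xj02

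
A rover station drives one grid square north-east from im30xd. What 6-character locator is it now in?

IM40ae

Longitude subsquare x = 23; +1 → 24, wraps to 0 = a, carry into square.
Longitude square 3; +1 → 4.
Latitude subsquare d = 3; +1 → 4 = e.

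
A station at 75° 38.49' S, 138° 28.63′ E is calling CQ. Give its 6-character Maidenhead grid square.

PB94fi

Add 180° to longitude and 90° to latitude: 318.4772, 14.3585.
Field: 318.4772/20 → 15 → P, 14.3585/10 → 1 → B; chars PB.
Square: 18.4772/2 → 9, 4.3585/1 → 4; chars 94.
Subsquare: 0.4772/0.0833333 → 5 → f, 0.3585/0.0416667 → 8 → i; chars fi.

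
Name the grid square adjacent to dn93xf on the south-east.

Longitude subsquare x = 23; +1 → 24, wraps to 0 = a, carry into square.
Longitude square 9; +1 → 10, wraps to 0, carry into field.
Longitude field D = 3; +1 → 4 = E.
Latitude subsquare f = 5; −1 → 4 = e.

EN03ae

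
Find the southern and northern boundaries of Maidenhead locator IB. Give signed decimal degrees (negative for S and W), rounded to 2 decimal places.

-80.00, -70.00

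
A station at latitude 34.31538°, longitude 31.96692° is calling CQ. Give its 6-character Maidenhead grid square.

Add 180° to longitude and 90° to latitude: 211.9669, 124.3154.
Field (20°×10°, letters A–R): 211.9669/20 → 10 → K, 124.3154/10 → 12 → M; chars KM.
Square (2°×1°, digits 0–9): 11.9669/2 → 5, 4.3154/1 → 4; chars 54.
Subsquare (5′×2.5′, letters a–x): 1.9669/0.0833333 → 23 → x, 0.3154/0.0416667 → 7 → h; chars xh.

KM54xh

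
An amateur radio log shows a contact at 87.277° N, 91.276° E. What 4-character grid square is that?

NR57

Shift to the Maidenhead origin (180°W, 90°S): lon 271.28, lat 177.28.
Field: 271.28/20 → 13 → N, 177.28/10 → 17 → R; chars NR.
Square: 11.28/2 → 5, 7.28/1 → 7; chars 57.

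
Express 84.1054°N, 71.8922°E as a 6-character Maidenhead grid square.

MR54wc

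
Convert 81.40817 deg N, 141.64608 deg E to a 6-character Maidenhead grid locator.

QR01tj

Offset from 180°W / 90°S: lon 321.6461°, lat 171.4082°.
Field (20°×10°, letters A–R): lon ⌊321.6461/20⌋ = 16 → Q; lat ⌊171.4082/10⌋ = 17 → R.
Square (2°×1°, digits 0–9): lon ⌊1.6461/2⌋ = 0; lat ⌊1.4082/1⌋ = 1.
Subsquare (5′×2.5′, letters a–x): lon ⌊1.6461/0.0833333⌋ = 19 → t; lat ⌊0.4082/0.0416667⌋ = 9 → j.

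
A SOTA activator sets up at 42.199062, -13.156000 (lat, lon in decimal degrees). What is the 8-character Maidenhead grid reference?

IN32ke17

Offset from 180°W / 90°S: lon 166.84400°, lat 132.19906°.
Field: 166.84400/20 → 8 → I, 132.19906/10 → 13 → N; chars IN.
Square: 6.84400/2 → 3, 2.19906/1 → 2; chars 32.
Subsquare: 0.84400/0.0833333 → 10 → k, 0.19906/0.0416667 → 4 → e; chars ke.
Extended square: 0.01067/0.00833333 → 1, 0.03240/0.00416667 → 7; chars 17.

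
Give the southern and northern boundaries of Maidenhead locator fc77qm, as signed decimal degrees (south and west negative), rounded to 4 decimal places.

Field F=5, C=2: +5·20° lon, +2·10° lat → SW at lon -80°, lat -70°.
Square 7, 7: +7·2° lon, +7·1° lat → SW at lon -66°, lat -63°.
Subsquare q=16, m=12: +16·0.0833333° lon, +12·0.0416667° lat → SW at lon -64.6667°, lat -62.5°.
Cell spans 0.0833333° lon × 0.0416667° lat.
south -62.5000, north -62.4583.

-62.5000, -62.4583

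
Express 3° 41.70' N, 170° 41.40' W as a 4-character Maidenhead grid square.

Add 180° to longitude and 90° to latitude: 9.31, 93.69.
Field: 9.31/20 → 0 → A, 93.69/10 → 9 → J; chars AJ.
Square: 9.31/2 → 4, 3.69/1 → 3; chars 43.

AJ43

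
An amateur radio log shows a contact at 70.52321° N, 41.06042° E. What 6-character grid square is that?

Shift to the Maidenhead origin (180°W, 90°S): lon 221.0604, lat 160.5232.
Field: lon ⌊221.0604/20⌋ = 11 → L; lat ⌊160.5232/10⌋ = 16 → Q.
Square: lon ⌊1.0604/2⌋ = 0; lat ⌊0.5232/1⌋ = 0.
Subsquare: lon ⌊1.0604/0.0833333⌋ = 12 → m; lat ⌊0.5232/0.0416667⌋ = 12 → m.

LQ00mm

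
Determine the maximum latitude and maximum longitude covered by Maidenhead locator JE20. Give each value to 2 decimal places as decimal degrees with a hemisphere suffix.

49.00° S, 6.00° E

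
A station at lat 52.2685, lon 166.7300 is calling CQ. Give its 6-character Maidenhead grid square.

RO32ig

Offset from 180°W / 90°S: lon 346.7300°, lat 142.2685°.
Field: 346.7300/20 → 17 → R, 142.2685/10 → 14 → O; chars RO.
Square: 6.7300/2 → 3, 2.2685/1 → 2; chars 32.
Subsquare: 0.7300/0.0833333 → 8 → i, 0.2685/0.0416667 → 6 → g; chars ig.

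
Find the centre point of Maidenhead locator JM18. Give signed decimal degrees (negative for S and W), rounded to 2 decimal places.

38.50, 3.00

Field J=9, M=12: +9·20° lon, +12·10° lat → SW at lon 0°, lat 30°.
Square 1, 8: +1·2° lon, +8·1° lat → SW at lon 2°, lat 38°.
Cell spans 2° lon × 1° lat. Centre is SW corner plus half of each.
latitude 38.50, longitude 3.00.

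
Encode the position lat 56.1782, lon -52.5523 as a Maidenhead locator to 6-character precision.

GO36re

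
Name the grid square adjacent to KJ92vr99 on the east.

Longitude extended square 9; +1 → 10, wraps to 0, carry into subsquare.
Longitude subsquare v = 21; +1 → 22 = w.
The latitude characters are unchanged.

KJ92wr09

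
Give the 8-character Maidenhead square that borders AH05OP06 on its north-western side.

AH05np97

Longitude extended square 0; −1 → -1, wraps to 9, carry into subsquare.
Longitude subsquare o = 14; −1 → 13 = n.
Latitude extended square 6; +1 → 7.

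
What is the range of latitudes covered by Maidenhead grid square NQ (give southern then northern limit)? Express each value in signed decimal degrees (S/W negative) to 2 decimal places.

Field N=13, Q=16: +13·20° lon, +16·10° lat → SW at lon 80°, lat 70°.
Cell spans 20° lon × 10° lat.
south 70.00, north 80.00.

70.00, 80.00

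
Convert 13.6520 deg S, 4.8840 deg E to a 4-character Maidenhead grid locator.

Add 180° to longitude and 90° to latitude: 184.88, 76.35.
Field: 184.88/20 → 9 → J, 76.35/10 → 7 → H; chars JH.
Square: 4.88/2 → 2, 6.35/1 → 6; chars 26.

JH26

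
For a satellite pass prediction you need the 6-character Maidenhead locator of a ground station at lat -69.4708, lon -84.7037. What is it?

Add 180° to longitude and 90° to latitude: 95.2963, 20.5292.
Field: 95.2963/20 → 4 → E, 20.5292/10 → 2 → C; chars EC.
Square: 15.2963/2 → 7, 0.5292/1 → 0; chars 70.
Subsquare: 1.2963/0.0833333 → 15 → p, 0.5292/0.0416667 → 12 → m; chars pm.

EC70pm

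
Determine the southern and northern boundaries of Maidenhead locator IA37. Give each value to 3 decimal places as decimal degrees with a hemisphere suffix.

Field I=8, A=0: +8·20° lon, +0·10° lat → SW at lon -20°, lat -90°.
Square 3, 7: +3·2° lon, +7·1° lat → SW at lon -14°, lat -83°.
Cell spans 2° lon × 1° lat.
south 83.000° S, north 82.000° S.

83.000° S, 82.000° S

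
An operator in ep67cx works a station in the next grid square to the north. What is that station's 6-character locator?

EP68ca

Latitude subsquare x = 23; +1 → 24, wraps to 0 = a, carry into square.
Latitude square 7; +1 → 8.
The longitude characters are unchanged.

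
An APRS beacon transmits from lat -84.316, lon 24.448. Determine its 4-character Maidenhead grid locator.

Add 180° to longitude and 90° to latitude: 204.45, 5.68.
Field: 204.45/20 → 10 → K, 5.68/10 → 0 → A; chars KA.
Square: 4.45/2 → 2, 5.68/1 → 5; chars 25.

KA25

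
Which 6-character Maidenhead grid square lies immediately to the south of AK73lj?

Latitude subsquare j = 9; −1 → 8 = i.
The longitude characters are unchanged.

AK73li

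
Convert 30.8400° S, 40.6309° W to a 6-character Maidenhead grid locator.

GF99qd

Offset from 180°W / 90°S: lon 139.3691°, lat 59.1600°.
Field: lon ⌊139.3691/20⌋ = 6 → G; lat ⌊59.1600/10⌋ = 5 → F.
Square: lon ⌊19.3691/2⌋ = 9; lat ⌊9.1600/1⌋ = 9.
Subsquare: lon ⌊1.3691/0.0833333⌋ = 16 → q; lat ⌊0.1600/0.0416667⌋ = 3 → d.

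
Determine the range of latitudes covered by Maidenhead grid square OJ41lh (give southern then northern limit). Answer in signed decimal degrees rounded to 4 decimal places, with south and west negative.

1.2917, 1.3333

Field O=14, J=9: +14·20° lon, +9·10° lat → SW at lon 100°, lat 0°.
Square 4, 1: +4·2° lon, +1·1° lat → SW at lon 108°, lat 1°.
Subsquare l=11, h=7: +11·0.0833333° lon, +7·0.0416667° lat → SW at lon 108.917°, lat 1.29167°.
Cell spans 0.0833333° lon × 0.0416667° lat.
south 1.2917, north 1.3333.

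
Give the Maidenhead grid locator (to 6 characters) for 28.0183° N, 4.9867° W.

IL78ma

Shift to the Maidenhead origin (180°W, 90°S): lon 175.0133, lat 118.0183.
Field: lon ⌊175.0133/20⌋ = 8 → I; lat ⌊118.0183/10⌋ = 11 → L.
Square: lon ⌊15.0133/2⌋ = 7; lat ⌊8.0183/1⌋ = 8.
Subsquare: lon ⌊1.0133/0.0833333⌋ = 12 → m; lat ⌊0.0183/0.0416667⌋ = 0 → a.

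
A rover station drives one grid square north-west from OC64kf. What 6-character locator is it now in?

OC64jg

Longitude subsquare k = 10; −1 → 9 = j.
Latitude subsquare f = 5; +1 → 6 = g.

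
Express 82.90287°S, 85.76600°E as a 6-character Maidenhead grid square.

Add 180° to longitude and 90° to latitude: 265.7660, 7.0971.
Field: 265.7660/20 → 13 → N, 7.0971/10 → 0 → A; chars NA.
Square: 5.7660/2 → 2, 7.0971/1 → 7; chars 27.
Subsquare: 1.7660/0.0833333 → 21 → v, 0.0971/0.0416667 → 2 → c; chars vc.

NA27vc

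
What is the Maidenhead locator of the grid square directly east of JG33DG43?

JG33dg53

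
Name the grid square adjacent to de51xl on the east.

Longitude subsquare x = 23; +1 → 24, wraps to 0 = a, carry into square.
Longitude square 5; +1 → 6.
The latitude characters are unchanged.

DE61al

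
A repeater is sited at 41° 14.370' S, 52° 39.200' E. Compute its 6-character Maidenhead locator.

Add 180° to longitude and 90° to latitude: 232.6533, 48.7605.
Field: 232.6533/20 → 11 → L, 48.7605/10 → 4 → E; chars LE.
Square: 12.6533/2 → 6, 8.7605/1 → 8; chars 68.
Subsquare: 0.6533/0.0833333 → 7 → h, 0.7605/0.0416667 → 18 → s; chars hs.

LE68hs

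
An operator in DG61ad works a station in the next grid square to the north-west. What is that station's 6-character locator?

Longitude subsquare a = 0; −1 → -1, wraps to 23 = x, carry into square.
Longitude square 6; −1 → 5.
Latitude subsquare d = 3; +1 → 4 = e.

DG51xe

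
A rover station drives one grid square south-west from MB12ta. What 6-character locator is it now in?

MB11sx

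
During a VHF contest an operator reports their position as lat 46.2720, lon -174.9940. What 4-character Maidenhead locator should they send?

Shift to the Maidenhead origin (180°W, 90°S): lon 5.01, lat 136.27.
Field: 5.01/20 → 0 → A, 136.27/10 → 13 → N; chars AN.
Square: 5.01/2 → 2, 6.27/1 → 6; chars 26.

AN26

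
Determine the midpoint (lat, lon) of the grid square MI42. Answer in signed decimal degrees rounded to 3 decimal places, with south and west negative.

-7.500, 69.000

Field M=12, I=8: +12·20° lon, +8·10° lat → SW at lon 60°, lat -10°.
Square 4, 2: +4·2° lon, +2·1° lat → SW at lon 68°, lat -8°.
Cell spans 2° lon × 1° lat. Centre is SW corner plus half of each.
latitude -7.500, longitude 69.000.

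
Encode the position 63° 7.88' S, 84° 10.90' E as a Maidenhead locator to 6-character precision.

NC26cu

Add 180° to longitude and 90° to latitude: 264.1817, 26.8687.
Field: 264.1817/20 → 13 → N, 26.8687/10 → 2 → C; chars NC.
Square: 4.1817/2 → 2, 6.8687/1 → 6; chars 26.
Subsquare: 0.1817/0.0833333 → 2 → c, 0.8687/0.0416667 → 20 → u; chars cu.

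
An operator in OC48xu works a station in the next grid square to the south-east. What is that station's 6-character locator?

Longitude subsquare x = 23; +1 → 24, wraps to 0 = a, carry into square.
Longitude square 4; +1 → 5.
Latitude subsquare u = 20; −1 → 19 = t.

OC58at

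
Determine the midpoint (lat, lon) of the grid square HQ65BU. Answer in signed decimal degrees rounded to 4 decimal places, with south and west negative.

75.8542, -27.8750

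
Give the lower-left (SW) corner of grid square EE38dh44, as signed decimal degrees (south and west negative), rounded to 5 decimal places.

-41.69167, -93.71667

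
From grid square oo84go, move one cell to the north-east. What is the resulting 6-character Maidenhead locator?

OO84hp

Longitude subsquare g = 6; +1 → 7 = h.
Latitude subsquare o = 14; +1 → 15 = p.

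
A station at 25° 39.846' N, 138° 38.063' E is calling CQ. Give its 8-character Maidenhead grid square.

Shift to the Maidenhead origin (180°W, 90°S): lon 318.63438, lat 115.66410.
Field: lon ⌊318.63438/20⌋ = 15 → P; lat ⌊115.66410/10⌋ = 11 → L.
Square: lon ⌊18.63438/2⌋ = 9; lat ⌊5.66410/1⌋ = 5.
Subsquare: lon ⌊0.63438/0.0833333⌋ = 7 → h; lat ⌊0.66410/0.0416667⌋ = 15 → p.
Extended square: lon ⌊0.05105/0.00833333⌋ = 6; lat ⌊0.03910/0.00416667⌋ = 9.

PL95hp69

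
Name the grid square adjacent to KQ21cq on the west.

Longitude subsquare c = 2; −1 → 1 = b.
The latitude characters are unchanged.

KQ21bq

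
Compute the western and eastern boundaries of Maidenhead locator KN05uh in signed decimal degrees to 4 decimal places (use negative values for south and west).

21.6667, 21.7500

Field K=10, N=13: +10·20° lon, +13·10° lat → SW at lon 20°, lat 40°.
Square 0, 5: +0·2° lon, +5·1° lat → SW at lon 20°, lat 45°.
Subsquare u=20, h=7: +20·0.0833333° lon, +7·0.0416667° lat → SW at lon 21.6667°, lat 45.2917°.
Cell spans 0.0833333° lon × 0.0416667° lat.
west 21.6667, east 21.7500.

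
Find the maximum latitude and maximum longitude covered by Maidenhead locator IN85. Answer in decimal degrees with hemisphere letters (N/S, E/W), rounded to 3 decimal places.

46.000° N, 2.000° W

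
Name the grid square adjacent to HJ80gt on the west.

HJ80ft

Longitude subsquare g = 6; −1 → 5 = f.
The latitude characters are unchanged.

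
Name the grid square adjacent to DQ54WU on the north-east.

DQ54xv

Longitude subsquare w = 22; +1 → 23 = x.
Latitude subsquare u = 20; +1 → 21 = v.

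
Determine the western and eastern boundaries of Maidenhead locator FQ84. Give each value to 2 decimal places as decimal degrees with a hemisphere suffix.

Field F=5, Q=16: +5·20° lon, +16·10° lat → SW at lon -80°, lat 70°.
Square 8, 4: +8·2° lon, +4·1° lat → SW at lon -64°, lat 74°.
Cell spans 2° lon × 1° lat.
west 64.00° W, east 62.00° W.

64.00° W, 62.00° W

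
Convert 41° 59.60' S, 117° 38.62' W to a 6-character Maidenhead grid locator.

DE18ea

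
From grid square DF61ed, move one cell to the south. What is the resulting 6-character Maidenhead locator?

DF61ec

Latitude subsquare d = 3; −1 → 2 = c.
The longitude characters are unchanged.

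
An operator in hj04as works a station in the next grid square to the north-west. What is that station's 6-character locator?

Longitude subsquare a = 0; −1 → -1, wraps to 23 = x, carry into square.
Longitude square 0; −1 → -1, wraps to 9, carry into field.
Longitude field H = 7; −1 → 6 = G.
Latitude subsquare s = 18; +1 → 19 = t.

GJ94xt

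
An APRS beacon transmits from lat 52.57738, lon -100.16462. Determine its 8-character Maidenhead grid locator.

DO92wn08

Add 180° to longitude and 90° to latitude: 79.83538, 142.57738.
Field: lon ⌊79.83538/20⌋ = 3 → D; lat ⌊142.57738/10⌋ = 14 → O.
Square: lon ⌊19.83538/2⌋ = 9; lat ⌊2.57738/1⌋ = 2.
Subsquare: lon ⌊1.83538/0.0833333⌋ = 22 → w; lat ⌊0.57738/0.0416667⌋ = 13 → n.
Extended square: lon ⌊0.00205/0.00833333⌋ = 0; lat ⌊0.03571/0.00416667⌋ = 8.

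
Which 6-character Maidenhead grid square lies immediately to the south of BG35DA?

BG34dx

Latitude subsquare a = 0; −1 → -1, wraps to 23 = x, carry into square.
Latitude square 5; −1 → 4.
The longitude characters are unchanged.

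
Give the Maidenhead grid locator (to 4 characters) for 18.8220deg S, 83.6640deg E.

NH11

Offset from 180°W / 90°S: lon 263.66°, lat 71.18°.
Field: 263.66/20 → 13 → N, 71.18/10 → 7 → H; chars NH.
Square: 3.66/2 → 1, 1.18/1 → 1; chars 11.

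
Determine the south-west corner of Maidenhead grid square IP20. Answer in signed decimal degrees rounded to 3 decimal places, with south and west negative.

Field I=8, P=15: +8·20° lon, +15·10° lat → SW at lon -20°, lat 60°.
Square 2, 0: +2·2° lon, +0·1° lat → SW at lon -16°, lat 60°.
latitude 60.000, longitude -16.000.

60.000, -16.000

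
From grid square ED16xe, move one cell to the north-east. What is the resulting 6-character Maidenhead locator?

ED26af

Longitude subsquare x = 23; +1 → 24, wraps to 0 = a, carry into square.
Longitude square 1; +1 → 2.
Latitude subsquare e = 4; +1 → 5 = f.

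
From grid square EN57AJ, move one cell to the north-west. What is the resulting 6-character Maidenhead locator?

Longitude subsquare a = 0; −1 → -1, wraps to 23 = x, carry into square.
Longitude square 5; −1 → 4.
Latitude subsquare j = 9; +1 → 10 = k.

EN47xk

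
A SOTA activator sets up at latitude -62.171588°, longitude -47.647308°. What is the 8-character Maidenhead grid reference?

GC67et28

Offset from 180°W / 90°S: lon 132.35269°, lat 27.82841°.
Field: lon ⌊132.35269/20⌋ = 6 → G; lat ⌊27.82841/10⌋ = 2 → C.
Square: lon ⌊12.35269/2⌋ = 6; lat ⌊7.82841/1⌋ = 7.
Subsquare: lon ⌊0.35269/0.0833333⌋ = 4 → e; lat ⌊0.82841/0.0416667⌋ = 19 → t.
Extended square: lon ⌊0.01936/0.00833333⌋ = 2; lat ⌊0.03675/0.00416667⌋ = 8.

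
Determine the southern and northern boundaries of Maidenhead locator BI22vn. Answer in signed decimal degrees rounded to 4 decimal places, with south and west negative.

Field B=1, I=8: +1·20° lon, +8·10° lat → SW at lon -160°, lat -10°.
Square 2, 2: +2·2° lon, +2·1° lat → SW at lon -156°, lat -8°.
Subsquare v=21, n=13: +21·0.0833333° lon, +13·0.0416667° lat → SW at lon -154.25°, lat -7.45833°.
Cell spans 0.0833333° lon × 0.0416667° lat.
south -7.4583, north -7.4167.

-7.4583, -7.4167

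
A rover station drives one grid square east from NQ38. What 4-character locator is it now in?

NQ48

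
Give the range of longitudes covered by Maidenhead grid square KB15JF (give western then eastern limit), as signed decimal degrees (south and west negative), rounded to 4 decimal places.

22.7500, 22.8333

Field K=10, B=1: +10·20° lon, +1·10° lat → SW at lon 20°, lat -80°.
Square 1, 5: +1·2° lon, +5·1° lat → SW at lon 22°, lat -75°.
Subsquare j=9, f=5: +9·0.0833333° lon, +5·0.0416667° lat → SW at lon 22.75°, lat -74.7917°.
Cell spans 0.0833333° lon × 0.0416667° lat.
west 22.7500, east 22.8333.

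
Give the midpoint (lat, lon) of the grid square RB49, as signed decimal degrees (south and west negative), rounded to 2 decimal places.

-70.50, 169.00

Field R=17, B=1: +17·20° lon, +1·10° lat → SW at lon 160°, lat -80°.
Square 4, 9: +4·2° lon, +9·1° lat → SW at lon 168°, lat -71°.
Cell spans 2° lon × 1° lat. Centre is SW corner plus half of each.
latitude -70.50, longitude 169.00.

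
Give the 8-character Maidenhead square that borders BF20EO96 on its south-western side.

BF20eo85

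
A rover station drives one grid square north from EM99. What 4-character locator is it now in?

EN90

Latitude square 9; +1 → 10, wraps to 0, carry into field.
Latitude field M = 12; +1 → 13 = N.
The longitude characters are unchanged.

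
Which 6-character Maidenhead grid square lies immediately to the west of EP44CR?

EP44br

Longitude subsquare c = 2; −1 → 1 = b.
The latitude characters are unchanged.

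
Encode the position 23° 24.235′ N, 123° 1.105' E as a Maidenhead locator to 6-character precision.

Add 180° to longitude and 90° to latitude: 303.0184, 113.4039.
Field: lon ⌊303.0184/20⌋ = 15 → P; lat ⌊113.4039/10⌋ = 11 → L.
Square: lon ⌊3.0184/2⌋ = 1; lat ⌊3.4039/1⌋ = 3.
Subsquare: lon ⌊1.0184/0.0833333⌋ = 12 → m; lat ⌊0.4039/0.0416667⌋ = 9 → j.

PL13mj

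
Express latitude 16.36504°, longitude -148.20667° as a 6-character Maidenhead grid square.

Offset from 180°W / 90°S: lon 31.7933°, lat 106.3650°.
Field (20°×10°, letters A–R): 31.7933/20 → 1 → B, 106.3650/10 → 10 → K; chars BK.
Square (2°×1°, digits 0–9): 11.7933/2 → 5, 6.3650/1 → 6; chars 56.
Subsquare (5′×2.5′, letters a–x): 1.7933/0.0833333 → 21 → v, 0.3650/0.0416667 → 8 → i; chars vi.

BK56vi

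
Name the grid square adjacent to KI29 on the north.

KJ20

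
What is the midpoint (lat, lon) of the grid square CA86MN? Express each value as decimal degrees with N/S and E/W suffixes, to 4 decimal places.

83.4375° S, 122.9583° W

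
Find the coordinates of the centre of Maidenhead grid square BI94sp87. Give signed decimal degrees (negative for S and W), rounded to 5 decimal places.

Field B=1, I=8: +1·20° lon, +8·10° lat → SW at lon -160°, lat -10°.
Square 9, 4: +9·2° lon, +4·1° lat → SW at lon -142°, lat -6°.
Subsquare s=18, p=15: +18·0.0833333° lon, +15·0.0416667° lat → SW at lon -140.5°, lat -5.375°.
Extended square 8, 7: +8·0.00833333° lon, +7·0.00416667° lat → SW at lon -140.433°, lat -5.34583°.
Cell spans 0.00833333° lon × 0.00416667° lat. Centre is SW corner plus half of each.
latitude -5.34375, longitude -140.42917.

-5.34375, -140.42917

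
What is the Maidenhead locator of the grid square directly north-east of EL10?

Longitude square 1; +1 → 2.
Latitude square 0; +1 → 1.

EL21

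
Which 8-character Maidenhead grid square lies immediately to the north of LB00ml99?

LB00mm90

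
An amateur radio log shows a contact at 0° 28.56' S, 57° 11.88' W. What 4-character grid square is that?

Add 180° to longitude and 90° to latitude: 122.80, 89.52.
Field: 122.80/20 → 6 → G, 89.52/10 → 8 → I; chars GI.
Square: 2.80/2 → 1, 9.52/1 → 9; chars 19.

GI19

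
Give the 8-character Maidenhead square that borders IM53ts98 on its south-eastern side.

IM53us07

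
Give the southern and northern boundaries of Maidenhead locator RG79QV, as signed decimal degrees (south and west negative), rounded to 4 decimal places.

Field R=17, G=6: +17·20° lon, +6·10° lat → SW at lon 160°, lat -30°.
Square 7, 9: +7·2° lon, +9·1° lat → SW at lon 174°, lat -21°.
Subsquare q=16, v=21: +16·0.0833333° lon, +21·0.0416667° lat → SW at lon 175.333°, lat -20.125°.
Cell spans 0.0833333° lon × 0.0416667° lat.
south -20.1250, north -20.0833.

-20.1250, -20.0833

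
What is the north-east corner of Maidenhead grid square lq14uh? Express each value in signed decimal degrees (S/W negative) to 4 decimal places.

74.3333, 43.7500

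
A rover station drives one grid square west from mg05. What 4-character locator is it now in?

Longitude square 0; −1 → -1, wraps to 9, carry into field.
Longitude field M = 12; −1 → 11 = L.
The latitude characters are unchanged.

LG95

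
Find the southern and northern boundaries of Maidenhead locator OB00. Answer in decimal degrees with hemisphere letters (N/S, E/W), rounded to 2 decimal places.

80.00° S, 79.00° S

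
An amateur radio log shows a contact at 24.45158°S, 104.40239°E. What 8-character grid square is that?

OG25en81

Add 180° to longitude and 90° to latitude: 284.40239, 65.54842.
Field: lon ⌊284.40239/20⌋ = 14 → O; lat ⌊65.54842/10⌋ = 6 → G.
Square: lon ⌊4.40239/2⌋ = 2; lat ⌊5.54842/1⌋ = 5.
Subsquare: lon ⌊0.40239/0.0833333⌋ = 4 → e; lat ⌊0.54842/0.0416667⌋ = 13 → n.
Extended square: lon ⌊0.06906/0.00833333⌋ = 8; lat ⌊0.00675/0.00416667⌋ = 1.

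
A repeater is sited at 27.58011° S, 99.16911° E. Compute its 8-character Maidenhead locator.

NG92ok00

Add 180° to longitude and 90° to latitude: 279.16911, 62.41989.
Field (20°×10°, letters A–R): lon ⌊279.16911/20⌋ = 13 → N; lat ⌊62.41989/10⌋ = 6 → G.
Square (2°×1°, digits 0–9): lon ⌊19.16911/2⌋ = 9; lat ⌊2.41989/1⌋ = 2.
Subsquare (5′×2.5′, letters a–x): lon ⌊1.16911/0.0833333⌋ = 14 → o; lat ⌊0.41989/0.0416667⌋ = 10 → k.
Extended square (30″×15″, digits 0–9): lon ⌊0.00244/0.00833333⌋ = 0; lat ⌊0.00322/0.00416667⌋ = 0.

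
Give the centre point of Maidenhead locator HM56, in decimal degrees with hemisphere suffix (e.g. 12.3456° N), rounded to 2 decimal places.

36.50° N, 29.00° W

Field H=7, M=12: +7·20° lon, +12·10° lat → SW at lon -40°, lat 30°.
Square 5, 6: +5·2° lon, +6·1° lat → SW at lon -30°, lat 36°.
Cell spans 2° lon × 1° lat. Centre is SW corner plus half of each.
latitude 36.50° N, longitude 29.00° W.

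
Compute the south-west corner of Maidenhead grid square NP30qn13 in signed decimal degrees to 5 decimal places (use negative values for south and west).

60.55417, 87.34167

Field N=13, P=15: +13·20° lon, +15·10° lat → SW at lon 80°, lat 60°.
Square 3, 0: +3·2° lon, +0·1° lat → SW at lon 86°, lat 60°.
Subsquare q=16, n=13: +16·0.0833333° lon, +13·0.0416667° lat → SW at lon 87.3333°, lat 60.5417°.
Extended square 1, 3: +1·0.00833333° lon, +3·0.00416667° lat → SW at lon 87.3417°, lat 60.5542°.
latitude 60.55417, longitude 87.34167.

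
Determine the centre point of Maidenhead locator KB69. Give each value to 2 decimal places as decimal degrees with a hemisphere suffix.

Field K=10, B=1: +10·20° lon, +1·10° lat → SW at lon 20°, lat -80°.
Square 6, 9: +6·2° lon, +9·1° lat → SW at lon 32°, lat -71°.
Cell spans 2° lon × 1° lat. Centre is SW corner plus half of each.
latitude 70.50° S, longitude 33.00° E.

70.50° S, 33.00° E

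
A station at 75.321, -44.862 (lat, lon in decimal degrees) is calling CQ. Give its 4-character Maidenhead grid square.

Offset from 180°W / 90°S: lon 135.14°, lat 165.32°.
Field (20°×10°, letters A–R): lon ⌊135.14/20⌋ = 6 → G; lat ⌊165.32/10⌋ = 16 → Q.
Square (2°×1°, digits 0–9): lon ⌊15.14/2⌋ = 7; lat ⌊5.32/1⌋ = 5.

GQ75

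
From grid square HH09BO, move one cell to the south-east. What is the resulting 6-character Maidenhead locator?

HH09cn

Longitude subsquare b = 1; +1 → 2 = c.
Latitude subsquare o = 14; −1 → 13 = n.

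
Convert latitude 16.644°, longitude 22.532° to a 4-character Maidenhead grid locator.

Add 180° to longitude and 90° to latitude: 202.53, 106.64.
Field (20°×10°, letters A–R): lon ⌊202.53/20⌋ = 10 → K; lat ⌊106.64/10⌋ = 10 → K.
Square (2°×1°, digits 0–9): lon ⌊2.53/2⌋ = 1; lat ⌊6.64/1⌋ = 6.

KK16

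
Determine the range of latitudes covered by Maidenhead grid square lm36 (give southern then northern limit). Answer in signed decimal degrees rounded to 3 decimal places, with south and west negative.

36.000, 37.000

Field L=11, M=12: +11·20° lon, +12·10° lat → SW at lon 40°, lat 30°.
Square 3, 6: +3·2° lon, +6·1° lat → SW at lon 46°, lat 36°.
Cell spans 2° lon × 1° lat.
south 36.000, north 37.000.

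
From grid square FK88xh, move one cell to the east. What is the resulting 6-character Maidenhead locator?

FK98ah

Longitude subsquare x = 23; +1 → 24, wraps to 0 = a, carry into square.
Longitude square 8; +1 → 9.
The latitude characters are unchanged.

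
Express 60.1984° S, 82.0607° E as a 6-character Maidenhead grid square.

Offset from 180°W / 90°S: lon 262.0607°, lat 29.8016°.
Field: 262.0607/20 → 13 → N, 29.8016/10 → 2 → C; chars NC.
Square: 2.0607/2 → 1, 9.8016/1 → 9; chars 19.
Subsquare: 0.0607/0.0833333 → 0 → a, 0.8016/0.0416667 → 19 → t; chars at.

NC19at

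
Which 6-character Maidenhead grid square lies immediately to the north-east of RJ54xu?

RJ64av

Longitude subsquare x = 23; +1 → 24, wraps to 0 = a, carry into square.
Longitude square 5; +1 → 6.
Latitude subsquare u = 20; +1 → 21 = v.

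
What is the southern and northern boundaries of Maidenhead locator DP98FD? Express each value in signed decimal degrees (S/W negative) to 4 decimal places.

Field D=3, P=15: +3·20° lon, +15·10° lat → SW at lon -120°, lat 60°.
Square 9, 8: +9·2° lon, +8·1° lat → SW at lon -102°, lat 68°.
Subsquare f=5, d=3: +5·0.0833333° lon, +3·0.0416667° lat → SW at lon -101.583°, lat 68.125°.
Cell spans 0.0833333° lon × 0.0416667° lat.
south 68.1250, north 68.1667.

68.1250, 68.1667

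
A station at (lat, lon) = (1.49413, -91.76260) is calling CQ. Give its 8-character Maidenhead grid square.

Offset from 180°W / 90°S: lon 88.23740°, lat 91.49413°.
Field: lon ⌊88.23740/20⌋ = 4 → E; lat ⌊91.49413/10⌋ = 9 → J.
Square: lon ⌊8.23740/2⌋ = 4; lat ⌊1.49413/1⌋ = 1.
Subsquare: lon ⌊0.23740/0.0833333⌋ = 2 → c; lat ⌊0.49413/0.0416667⌋ = 11 → l.
Extended square: lon ⌊0.07073/0.00833333⌋ = 8; lat ⌊0.03580/0.00416667⌋ = 8.

EJ41cl88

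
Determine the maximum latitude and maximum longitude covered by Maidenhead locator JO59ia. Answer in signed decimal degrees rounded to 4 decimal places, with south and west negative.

Field J=9, O=14: +9·20° lon, +14·10° lat → SW at lon 0°, lat 50°.
Square 5, 9: +5·2° lon, +9·1° lat → SW at lon 10°, lat 59°.
Subsquare i=8, a=0: +8·0.0833333° lon, +0·0.0416667° lat → SW at lon 10.6667°, lat 59°.
Cell spans 0.0833333° lon × 0.0416667° lat. NE corner is SW corner plus one full cell.
latitude 59.0417, longitude 10.7500.

59.0417, 10.7500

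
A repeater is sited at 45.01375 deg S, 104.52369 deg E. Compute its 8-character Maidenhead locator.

Offset from 180°W / 90°S: lon 284.52369°, lat 44.98625°.
Field: lon ⌊284.52369/20⌋ = 14 → O; lat ⌊44.98625/10⌋ = 4 → E.
Square: lon ⌊4.52369/2⌋ = 2; lat ⌊4.98625/1⌋ = 4.
Subsquare: lon ⌊0.52369/0.0833333⌋ = 6 → g; lat ⌊0.98625/0.0416667⌋ = 23 → x.
Extended square: lon ⌊0.02369/0.00833333⌋ = 2; lat ⌊0.02792/0.00416667⌋ = 6.

OE24gx26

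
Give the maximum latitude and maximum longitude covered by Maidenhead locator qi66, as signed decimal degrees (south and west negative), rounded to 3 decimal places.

Field Q=16, I=8: +16·20° lon, +8·10° lat → SW at lon 140°, lat -10°.
Square 6, 6: +6·2° lon, +6·1° lat → SW at lon 152°, lat -4°.
Cell spans 2° lon × 1° lat. NE corner is SW corner plus one full cell.
latitude -3.000, longitude 154.000.

-3.000, 154.000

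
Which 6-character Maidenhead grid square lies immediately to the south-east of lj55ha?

Longitude subsquare h = 7; +1 → 8 = i.
Latitude subsquare a = 0; −1 → -1, wraps to 23 = x, carry into square.
Latitude square 5; −1 → 4.

LJ54ix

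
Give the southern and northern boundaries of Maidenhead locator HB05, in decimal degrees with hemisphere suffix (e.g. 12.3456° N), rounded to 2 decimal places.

75.00° S, 74.00° S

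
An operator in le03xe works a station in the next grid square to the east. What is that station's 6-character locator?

Longitude subsquare x = 23; +1 → 24, wraps to 0 = a, carry into square.
Longitude square 0; +1 → 1.
The latitude characters are unchanged.

LE13ae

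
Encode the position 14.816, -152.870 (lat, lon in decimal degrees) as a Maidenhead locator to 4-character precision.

BK34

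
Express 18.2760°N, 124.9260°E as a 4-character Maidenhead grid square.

Shift to the Maidenhead origin (180°W, 90°S): lon 304.93, lat 108.28.
Field: lon ⌊304.93/20⌋ = 15 → P; lat ⌊108.28/10⌋ = 10 → K.
Square: lon ⌊4.93/2⌋ = 2; lat ⌊8.28/1⌋ = 8.

PK28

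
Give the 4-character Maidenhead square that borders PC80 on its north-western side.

PC71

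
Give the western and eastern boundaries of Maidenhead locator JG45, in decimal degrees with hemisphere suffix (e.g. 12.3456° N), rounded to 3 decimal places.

Field J=9, G=6: +9·20° lon, +6·10° lat → SW at lon 0°, lat -30°.
Square 4, 5: +4·2° lon, +5·1° lat → SW at lon 8°, lat -25°.
Cell spans 2° lon × 1° lat.
west 8.000° E, east 10.000° E.

8.000° E, 10.000° E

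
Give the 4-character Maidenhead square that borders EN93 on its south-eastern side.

Longitude square 9; +1 → 10, wraps to 0, carry into field.
Longitude field E = 4; +1 → 5 = F.
Latitude square 3; −1 → 2.

FN02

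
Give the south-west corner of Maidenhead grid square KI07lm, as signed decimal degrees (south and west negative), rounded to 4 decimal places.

-2.5000, 20.9167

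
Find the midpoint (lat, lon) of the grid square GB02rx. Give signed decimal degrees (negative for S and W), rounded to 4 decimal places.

-77.0208, -58.5417

Field G=6, B=1: +6·20° lon, +1·10° lat → SW at lon -60°, lat -80°.
Square 0, 2: +0·2° lon, +2·1° lat → SW at lon -60°, lat -78°.
Subsquare r=17, x=23: +17·0.0833333° lon, +23·0.0416667° lat → SW at lon -58.5833°, lat -77.0417°.
Cell spans 0.0833333° lon × 0.0416667° lat. Centre is SW corner plus half of each.
latitude -77.0208, longitude -58.5417.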